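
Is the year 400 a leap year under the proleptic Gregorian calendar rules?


Gregorian leap year rule: divisible by 4, but not by 100, unless also by 400.
400 is divisible by 400 -> leap year

Yes


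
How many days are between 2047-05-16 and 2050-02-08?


From 2047-05-16 to 2050-02-08
2047-05-16: days before May = 31 + 28 + 31 + 30 = 120 (2047 is not a leap year); day of year = 120 + 16 = 136
2050-02-08: days before February = 31; day of year = 31 + 8 = 39
Rest of 2047: 365 - 136 = 229
Full years 2048 (366), 2049 (365): 731
Total = 229 + 731 + 39 = 999

999 days


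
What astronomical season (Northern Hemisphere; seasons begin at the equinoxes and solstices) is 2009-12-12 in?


Date: December 12
Astronomical Autumn (approx.; exact equinox/solstice day varies by year): September 22 to December 20
December 12 falls within the Autumn window

Autumn


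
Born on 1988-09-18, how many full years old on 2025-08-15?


Birth: 1988-09-18
Reference: 2025-08-15
Year difference: 2025 - 1988 = 37
Birthday not yet reached in 2025, subtract 1

36 years old


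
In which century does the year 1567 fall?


Century = (year - 1) // 100 + 1
= (1567 - 1) // 100 + 1
= 1566 // 100 + 1
= 15 + 1

16th century


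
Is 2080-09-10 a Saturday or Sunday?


Anchor: Jan 1, 2080. With p = 2080 - 1 = 2079: (p + p//4 - p//100 + p//400) mod 7 = (2079 + 519 - 20 + 5) mod 7 = 2583 mod 7 = 0 -> Monday (Mon=0 ... Sun=6)
Day of year: 254; offset = 253
Weekday index = (0 + 253) mod 7 = 1 -> Tuesday
Weekend days: Saturday, Sunday

No


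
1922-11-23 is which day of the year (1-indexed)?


Date: November 23, 1922
Days in months 1 through 10: 304
Plus 23 days in November

Day of year: 327


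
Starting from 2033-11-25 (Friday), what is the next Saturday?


Current: Friday
Target: Saturday
Days ahead: 1

Next Saturday: 2033-11-26


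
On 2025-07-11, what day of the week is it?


Date: July 11, 2025
Anchor: Jan 1, 2025. With p = 2025 - 1 = 2024: (p + p//4 - p//100 + p//400) mod 7 = (2024 + 506 - 20 + 5) mod 7 = 2515 mod 7 = 2 -> Wednesday (Mon=0 ... Sun=6)
Days before July (Jan-Jun): 181; offset = 181 + 11 - 1 = 191
Weekday index = (2 + 191) mod 7 = 4

Day of the week: Friday


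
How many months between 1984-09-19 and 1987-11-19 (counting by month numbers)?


From September 1984 to November 1987
3 years * 12 = 36 months, plus 2 months = 38

38 months


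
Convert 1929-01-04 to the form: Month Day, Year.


ISO 1929-01-04 parses as year=1929, month=01, day=04
Month 1 -> January

January 4, 1929


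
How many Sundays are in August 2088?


August 2088 has 31 days
Anchor: Jan 1, 2088. With p = 2088 - 1 = 2087: (p + p//4 - p//100 + p//400) mod 7 = (2087 + 521 - 20 + 5) mod 7 = 2593 mod 7 = 3 -> Thursday (Mon=0 ... Sun=6)
Days before August (Jan-Jul): 213; August 1 index = (3 + 213) mod 7 = 6 -> Sunday
First Sunday is August 1
Sundays: 1, 8, 15, 22, 29

5 Sundays


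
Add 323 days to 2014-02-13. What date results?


Start: 2014-02-13, add 323 days
February 2014 has 28 days: 28 - 13 = 15 days to February 28 -> 308 left
March 2014 has 31 days -> 277 left
April 2014 has 30 days -> 247 left
May 2014 has 31 days -> 216 left
June 2014 has 30 days -> 186 left
July 2014 has 31 days -> 155 left
August 2014 has 31 days -> 124 left
September 2014 has 30 days -> 94 left
October 2014 has 31 days -> 63 left
November 2014 has 30 days -> 33 left
December 2014 has 31 days -> 2 left
January 2015: 2 <= 31 -> lands on January 2

Result: 2015-01-02


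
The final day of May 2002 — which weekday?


May 2002 has 31 days
Anchor: Jan 1, 2002. With p = 2002 - 1 = 2001: (p + p//4 - p//100 + p//400) mod 7 = (2001 + 500 - 20 + 5) mod 7 = 2486 mod 7 = 1 -> Tuesday (Mon=0 ... Sun=6)
Days before May (Jan-Apr): 120; May 1 index = (1 + 120) mod 7 = 2 -> Wednesday
Last day offset: 31 - 1 = 30 days
Weekday index = (2 + 30) mod 7 = 4

Friday, May 31


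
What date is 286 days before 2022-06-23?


Start: 2022-06-23, subtract 286 days
Back 23 days from June 23 reaches May 31, 2022 -> 263 left
May 2022 has 31 days -> back to April 30, 2022 -> 232 left
April 2022 has 30 days -> back to March 31, 2022 -> 202 left
March 2022 has 31 days -> back to February 28, 2022 -> 171 left
February 2022 has 28 days -> back to January 31, 2022 -> 143 left
January 2022 has 31 days -> back to December 31, 2021 -> 112 left
December 2021 has 31 days -> back to November 30, 2021 -> 81 left
November 2021 has 30 days -> back to October 31, 2021 -> 51 left
October 2021 has 31 days -> back to September 30, 2021 -> 20 left
September 2021: 30 - 20 = 10 -> lands on September 10

Result: 2021-09-10


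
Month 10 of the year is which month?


Month 10 of 12

October


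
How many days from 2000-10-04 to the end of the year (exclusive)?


Day of year: 278 of 366
Remaining = 366 - 278

88 days


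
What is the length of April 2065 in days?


April 2065

30 days


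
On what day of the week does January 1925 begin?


Target: January 1, 1925
Anchor: Jan 1, 1925. With p = 1925 - 1 = 1924: (p + p//4 - p//100 + p//400) mod 7 = (1924 + 481 - 19 + 4) mod 7 = 2390 mod 7 = 3 -> Thursday (Mon=0 ... Sun=6)
Offset from anchor: 0 days
Weekday index = (3 + 0) mod 7 = 3

Thursday


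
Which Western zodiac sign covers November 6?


Date: November 6
Conventional tropical zodiac dates: Scorpio from October 23 onward; Sagittarius starts November 22
November 6 falls within the Scorpio range

Scorpio


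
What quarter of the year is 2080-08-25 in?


Month: August (month 8)
Q1: Jan-Mar, Q2: Apr-Jun, Q3: Jul-Sep, Q4: Oct-Dec

Q3


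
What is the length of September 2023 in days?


September 2023

30 days


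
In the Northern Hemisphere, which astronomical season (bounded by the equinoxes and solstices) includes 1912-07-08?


Date: July 8
Astronomical Summer (approx.; exact equinox/solstice day varies by year): June 21 to September 21
July 8 falls within the Summer window

Summer


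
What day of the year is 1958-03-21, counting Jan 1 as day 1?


Date: March 21, 1958
Days in months 1 through 2: 59
Plus 21 days in March

Day of year: 80


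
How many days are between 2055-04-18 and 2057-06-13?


From 2055-04-18 to 2057-06-13
2055-04-18: days before April = 31 + 28 + 31 = 90 (2055 is not a leap year); day of year = 90 + 18 = 108
2057-06-13: days before June = 31 + 28 + 31 + 30 + 31 = 151 (2057 is not a leap year); day of year = 151 + 13 = 164
Rest of 2055: 365 - 108 = 257
Full years 2056 (366): 366
Total = 257 + 366 + 164 = 787

787 days


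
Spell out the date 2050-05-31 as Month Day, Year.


ISO 2050-05-31 parses as year=2050, month=05, day=31
Month 5 -> May

May 31, 2050


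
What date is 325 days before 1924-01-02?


Start: 1924-01-02, subtract 325 days
Back 2 days from January 2 reaches December 31, 1923 -> 323 left
December 1923 has 31 days -> back to November 30, 1923 -> 292 left
November 1923 has 30 days -> back to October 31, 1923 -> 262 left
October 1923 has 31 days -> back to September 30, 1923 -> 231 left
September 1923 has 30 days -> back to August 31, 1923 -> 201 left
August 1923 has 31 days -> back to July 31, 1923 -> 170 left
July 1923 has 31 days -> back to June 30, 1923 -> 139 left
June 1923 has 30 days -> back to May 31, 1923 -> 109 left
May 1923 has 31 days -> back to April 30, 1923 -> 78 left
April 1923 has 30 days -> back to March 31, 1923 -> 48 left
March 1923 has 31 days -> back to February 28, 1923 -> 17 left
February 1923: 28 - 17 = 11 -> lands on February 11

Result: 1923-02-11


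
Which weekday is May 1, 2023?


Target: May 1, 2023
Anchor: Jan 1, 2023. With p = 2023 - 1 = 2022: (p + p//4 - p//100 + p//400) mod 7 = (2022 + 505 - 20 + 5) mod 7 = 2512 mod 7 = 6 -> Sunday (Mon=0 ... Sun=6)
Days before May (Jan-Apr): 120 days
Weekday index = (6 + 120) mod 7 = 0

Monday


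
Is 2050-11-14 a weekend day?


Anchor: Jan 1, 2050. With p = 2050 - 1 = 2049: (p + p//4 - p//100 + p//400) mod 7 = (2049 + 512 - 20 + 5) mod 7 = 2546 mod 7 = 5 -> Saturday (Mon=0 ... Sun=6)
Day of year: 318; offset = 317
Weekday index = (5 + 317) mod 7 = 0 -> Monday
Weekend days: Saturday, Sunday

No


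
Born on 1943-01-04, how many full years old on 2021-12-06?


Birth: 1943-01-04
Reference: 2021-12-06
Year difference: 2021 - 1943 = 78

78 years old


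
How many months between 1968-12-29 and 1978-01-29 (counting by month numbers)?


From December 1968 to January 1978
10 years * 12 = 120 months, minus 11 months = 109

109 months


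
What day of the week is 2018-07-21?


Date: July 21, 2018
Anchor: Jan 1, 2018. With p = 2018 - 1 = 2017: (p + p//4 - p//100 + p//400) mod 7 = (2017 + 504 - 20 + 5) mod 7 = 2506 mod 7 = 0 -> Monday (Mon=0 ... Sun=6)
Days before July (Jan-Jun): 181; offset = 181 + 21 - 1 = 201
Weekday index = (0 + 201) mod 7 = 5

Day of the week: Saturday


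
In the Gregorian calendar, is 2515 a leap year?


Gregorian leap year rule: divisible by 4, but not by 100, unless also by 400.
2515 is not divisible by 4 -> not a leap year

No


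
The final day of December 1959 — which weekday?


December 1959 has 31 days
Anchor: Jan 1, 1959. With p = 1959 - 1 = 1958: (p + p//4 - p//100 + p//400) mod 7 = (1958 + 489 - 19 + 4) mod 7 = 2432 mod 7 = 3 -> Thursday (Mon=0 ... Sun=6)
Days before December (Jan-Nov): 334; December 1 index = (3 + 334) mod 7 = 1 -> Tuesday
Last day offset: 31 - 1 = 30 days
Weekday index = (1 + 30) mod 7 = 3

Thursday, December 31


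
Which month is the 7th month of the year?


Month 7 of 12

July


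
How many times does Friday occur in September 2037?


September 2037 has 30 days
Anchor: Jan 1, 2037. With p = 2037 - 1 = 2036: (p + p//4 - p//100 + p//400) mod 7 = (2036 + 509 - 20 + 5) mod 7 = 2530 mod 7 = 3 -> Thursday (Mon=0 ... Sun=6)
Days before September (Jan-Aug): 243; September 1 index = (3 + 243) mod 7 = 1 -> Tuesday
First Friday is September 4
Fridays: 4, 11, 18, 25

4 Fridays


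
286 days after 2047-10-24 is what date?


Start: 2047-10-24, add 286 days
October 2047 has 31 days: 31 - 24 = 7 days to October 31 -> 279 left
November 2047 has 30 days -> 249 left
December 2047 has 31 days -> 218 left
January 2048 has 31 days -> 187 left
February 2048 has 29 days -> 158 left
March 2048 has 31 days -> 127 left
April 2048 has 30 days -> 97 left
May 2048 has 31 days -> 66 left
June 2048 has 30 days -> 36 left
July 2048 has 31 days -> 5 left
August 2048: 5 <= 31 -> lands on August 5

Result: 2048-08-05


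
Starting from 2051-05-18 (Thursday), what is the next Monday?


Current: Thursday
Target: Monday
Days ahead: 4

Next Monday: 2051-05-22


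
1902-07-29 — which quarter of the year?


Month: July (month 7)
Q1: Jan-Mar, Q2: Apr-Jun, Q3: Jul-Sep, Q4: Oct-Dec

Q3


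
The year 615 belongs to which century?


Century = (year - 1) // 100 + 1
= (615 - 1) // 100 + 1
= 614 // 100 + 1
= 6 + 1

7th century


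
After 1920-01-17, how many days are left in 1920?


Day of year: 17 of 366
Remaining = 366 - 17

349 days


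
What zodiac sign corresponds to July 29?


Date: July 29
Conventional tropical zodiac dates: Leo from July 23 onward; Virgo starts August 23
July 29 falls within the Leo range

Leo


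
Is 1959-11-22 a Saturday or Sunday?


Anchor: Jan 1, 1959. With p = 1959 - 1 = 1958: (p + p//4 - p//100 + p//400) mod 7 = (1958 + 489 - 19 + 4) mod 7 = 2432 mod 7 = 3 -> Thursday (Mon=0 ... Sun=6)
Day of year: 326; offset = 325
Weekday index = (3 + 325) mod 7 = 6 -> Sunday
Weekend days: Saturday, Sunday

Yes


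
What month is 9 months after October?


October is month 10
10 + 9 = 19; wrap: 19 - 12 = 7

July


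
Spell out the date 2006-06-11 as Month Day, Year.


ISO 2006-06-11 parses as year=2006, month=06, day=11
Month 6 -> June

June 11, 2006


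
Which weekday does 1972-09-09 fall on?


Date: September 9, 1972
Anchor: Jan 1, 1972. With p = 1972 - 1 = 1971: (p + p//4 - p//100 + p//400) mod 7 = (1971 + 492 - 19 + 4) mod 7 = 2448 mod 7 = 5 -> Saturday (Mon=0 ... Sun=6)
Days before September (Jan-Aug): 244; offset = 244 + 9 - 1 = 252
Weekday index = (5 + 252) mod 7 = 5

Day of the week: Saturday


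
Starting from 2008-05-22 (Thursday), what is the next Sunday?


Current: Thursday
Target: Sunday
Days ahead: 3

Next Sunday: 2008-05-25


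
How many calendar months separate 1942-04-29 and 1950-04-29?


From April 1942 to April 1950
8 years * 12 = 96 months = 96

96 months


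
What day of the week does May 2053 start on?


Target: May 1, 2053
Anchor: Jan 1, 2053. With p = 2053 - 1 = 2052: (p + p//4 - p//100 + p//400) mod 7 = (2052 + 513 - 20 + 5) mod 7 = 2550 mod 7 = 2 -> Wednesday (Mon=0 ... Sun=6)
Days before May (Jan-Apr): 120 days
Weekday index = (2 + 120) mod 7 = 3

Thursday


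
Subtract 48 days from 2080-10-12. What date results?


Start: 2080-10-12, subtract 48 days
Back 12 days from October 12 reaches September 30, 2080 -> 36 left
September 2080 has 30 days -> back to August 31, 2080 -> 6 left
August 2080: 31 - 6 = 25 -> lands on August 25

Result: 2080-08-25


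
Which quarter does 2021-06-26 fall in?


Month: June (month 6)
Q1: Jan-Mar, Q2: Apr-Jun, Q3: Jul-Sep, Q4: Oct-Dec

Q2


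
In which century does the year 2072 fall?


Century = (year - 1) // 100 + 1
= (2072 - 1) // 100 + 1
= 2071 // 100 + 1
= 20 + 1

21st century


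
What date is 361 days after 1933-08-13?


Start: 1933-08-13, add 361 days
August 1933 has 31 days: 31 - 13 = 18 days to August 31 -> 343 left
September 1933 has 30 days -> 313 left
October 1933 has 31 days -> 282 left
November 1933 has 30 days -> 252 left
December 1933 has 31 days -> 221 left
January 1934 has 31 days -> 190 left
February 1934 has 28 days -> 162 left
March 1934 has 31 days -> 131 left
April 1934 has 30 days -> 101 left
May 1934 has 31 days -> 70 left
June 1934 has 30 days -> 40 left
July 1934 has 31 days -> 9 left
August 1934: 9 <= 31 -> lands on August 9

Result: 1934-08-09


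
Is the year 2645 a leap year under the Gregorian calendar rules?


Gregorian leap year rule: divisible by 4, but not by 100, unless also by 400.
2645 is not divisible by 4 -> not a leap year

No


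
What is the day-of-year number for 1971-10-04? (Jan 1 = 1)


Date: October 4, 1971
Days in months 1 through 9: 273
Plus 4 days in October

Day of year: 277


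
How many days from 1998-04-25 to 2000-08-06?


From 1998-04-25 to 2000-08-06
1998-04-25: days before April = 31 + 28 + 31 = 90 (1998 is not a leap year); day of year = 90 + 25 = 115
2000-08-06: days before August = 31 + 29 + 31 + 30 + 31 + 30 + 31 = 213 (2000 is a leap year); day of year = 213 + 6 = 219
Rest of 1998: 365 - 115 = 250
Full years 1999 (365): 365
Total = 250 + 365 + 219 = 834

834 days


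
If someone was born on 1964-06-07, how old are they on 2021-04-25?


Birth: 1964-06-07
Reference: 2021-04-25
Year difference: 2021 - 1964 = 57
Birthday not yet reached in 2021, subtract 1

56 years old


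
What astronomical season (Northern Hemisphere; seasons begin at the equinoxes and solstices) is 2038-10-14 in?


Date: October 14
Astronomical Autumn (approx.; exact equinox/solstice day varies by year): September 22 to December 20
October 14 falls within the Autumn window

Autumn


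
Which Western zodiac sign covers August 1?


Date: August 1
Conventional tropical zodiac dates: Leo from July 23 onward; Virgo starts August 23
August 1 falls within the Leo range

Leo


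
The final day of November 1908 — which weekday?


November 1908 has 30 days
Anchor: Jan 1, 1908. With p = 1908 - 1 = 1907: (p + p//4 - p//100 + p//400) mod 7 = (1907 + 476 - 19 + 4) mod 7 = 2368 mod 7 = 2 -> Wednesday (Mon=0 ... Sun=6)
Days before November (Jan-Oct): 305; November 1 index = (2 + 305) mod 7 = 6 -> Sunday
Last day offset: 30 - 1 = 29 days
Weekday index = (6 + 29) mod 7 = 0

Monday, November 30


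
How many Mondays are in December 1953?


December 1953 has 31 days
Anchor: Jan 1, 1953. With p = 1953 - 1 = 1952: (p + p//4 - p//100 + p//400) mod 7 = (1952 + 488 - 19 + 4) mod 7 = 2425 mod 7 = 3 -> Thursday (Mon=0 ... Sun=6)
Days before December (Jan-Nov): 334; December 1 index = (3 + 334) mod 7 = 1 -> Tuesday
First Monday is December 7
Mondays: 7, 14, 21, 28

4 Mondays


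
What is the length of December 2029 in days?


December 2029

31 days


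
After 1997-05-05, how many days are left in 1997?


Day of year: 125 of 365
Remaining = 365 - 125

240 days


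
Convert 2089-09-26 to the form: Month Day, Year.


ISO 2089-09-26 parses as year=2089, month=09, day=26
Month 9 -> September

September 26, 2089


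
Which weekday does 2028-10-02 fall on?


Date: October 2, 2028
Anchor: Jan 1, 2028. With p = 2028 - 1 = 2027: (p + p//4 - p//100 + p//400) mod 7 = (2027 + 506 - 20 + 5) mod 7 = 2518 mod 7 = 5 -> Saturday (Mon=0 ... Sun=6)
Days before October (Jan-Sep): 274; offset = 274 + 2 - 1 = 275
Weekday index = (5 + 275) mod 7 = 0

Day of the week: Monday


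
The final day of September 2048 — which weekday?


September 2048 has 30 days
Anchor: Jan 1, 2048. With p = 2048 - 1 = 2047: (p + p//4 - p//100 + p//400) mod 7 = (2047 + 511 - 20 + 5) mod 7 = 2543 mod 7 = 2 -> Wednesday (Mon=0 ... Sun=6)
Days before September (Jan-Aug): 244; September 1 index = (2 + 244) mod 7 = 1 -> Tuesday
Last day offset: 30 - 1 = 29 days
Weekday index = (1 + 29) mod 7 = 2

Wednesday, September 30


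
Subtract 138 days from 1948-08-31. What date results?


Start: 1948-08-31, subtract 138 days
Back 31 days from August 31 reaches July 31, 1948 -> 107 left
July 1948 has 31 days -> back to June 30, 1948 -> 76 left
June 1948 has 30 days -> back to May 31, 1948 -> 46 left
May 1948 has 31 days -> back to April 30, 1948 -> 15 left
April 1948: 30 - 15 = 15 -> lands on April 15

Result: 1948-04-15


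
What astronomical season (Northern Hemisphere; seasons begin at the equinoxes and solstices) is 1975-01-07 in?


Date: January 7
Astronomical Winter (approx.; exact equinox/solstice day varies by year): December 21 to March 19
January 7 falls within the Winter window

Winter


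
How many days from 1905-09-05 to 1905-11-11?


From 1905-09-05 to 1905-11-11
1905-09-05: days before September = 31 + 28 + 31 + 30 + 31 + 30 + 31 + 31 = 243 (1905 is not a leap year); day of year = 243 + 5 = 248
1905-11-11: days before November = 31 + 28 + 31 + 30 + 31 + 30 + 31 + 31 + 30 + 31 = 304 (1905 is not a leap year); day of year = 304 + 11 = 315
Same year: 315 - 248 = 67

67 days


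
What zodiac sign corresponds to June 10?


Date: June 10
Conventional tropical zodiac dates: Gemini from May 21 onward; Cancer starts June 21
June 10 falls within the Gemini range

Gemini


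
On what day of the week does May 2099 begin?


Target: May 1, 2099
Anchor: Jan 1, 2099. With p = 2099 - 1 = 2098: (p + p//4 - p//100 + p//400) mod 7 = (2098 + 524 - 20 + 5) mod 7 = 2607 mod 7 = 3 -> Thursday (Mon=0 ... Sun=6)
Days before May (Jan-Apr): 120 days
Weekday index = (3 + 120) mod 7 = 4

Friday


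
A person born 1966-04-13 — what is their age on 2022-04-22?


Birth: 1966-04-13
Reference: 2022-04-22
Year difference: 2022 - 1966 = 56

56 years old


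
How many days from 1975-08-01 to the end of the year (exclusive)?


Day of year: 213 of 365
Remaining = 365 - 213

152 days


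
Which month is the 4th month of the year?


Month 4 of 12

April


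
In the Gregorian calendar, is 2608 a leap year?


Gregorian leap year rule: divisible by 4, but not by 100, unless also by 400.
2608 is divisible by 4 but not 100 -> leap year

Yes


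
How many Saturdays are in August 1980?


August 1980 has 31 days
Anchor: Jan 1, 1980. With p = 1980 - 1 = 1979: (p + p//4 - p//100 + p//400) mod 7 = (1979 + 494 - 19 + 4) mod 7 = 2458 mod 7 = 1 -> Tuesday (Mon=0 ... Sun=6)
Days before August (Jan-Jul): 213; August 1 index = (1 + 213) mod 7 = 4 -> Friday
First Saturday is August 2
Saturdays: 2, 9, 16, 23, 30

5 Saturdays


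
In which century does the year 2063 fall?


Century = (year - 1) // 100 + 1
= (2063 - 1) // 100 + 1
= 2062 // 100 + 1
= 20 + 1

21st century


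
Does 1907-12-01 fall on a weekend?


Anchor: Jan 1, 1907. With p = 1907 - 1 = 1906: (p + p//4 - p//100 + p//400) mod 7 = (1906 + 476 - 19 + 4) mod 7 = 2367 mod 7 = 1 -> Tuesday (Mon=0 ... Sun=6)
Day of year: 335; offset = 334
Weekday index = (1 + 334) mod 7 = 6 -> Sunday
Weekend days: Saturday, Sunday

Yes


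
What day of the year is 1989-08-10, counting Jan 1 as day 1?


Date: August 10, 1989
Days in months 1 through 7: 212
Plus 10 days in August

Day of year: 222


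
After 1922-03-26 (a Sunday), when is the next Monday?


Current: Sunday
Target: Monday
Days ahead: 1

Next Monday: 1922-03-27


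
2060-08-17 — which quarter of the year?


Month: August (month 8)
Q1: Jan-Mar, Q2: Apr-Jun, Q3: Jul-Sep, Q4: Oct-Dec

Q3


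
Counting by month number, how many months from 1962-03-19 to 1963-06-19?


From March 1962 to June 1963
1 year * 12 = 12 months, plus 3 months = 15

15 months


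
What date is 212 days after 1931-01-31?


Start: 1931-01-31, add 212 days
January 31 is the last day of January 1931 -> 212 left
February 1931 has 28 days -> 184 left
March 1931 has 31 days -> 153 left
April 1931 has 30 days -> 123 left
May 1931 has 31 days -> 92 left
June 1931 has 30 days -> 62 left
July 1931 has 31 days -> 31 left
August 1931: 31 <= 31 -> lands on August 31

Result: 1931-08-31


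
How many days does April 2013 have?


April 2013

30 days


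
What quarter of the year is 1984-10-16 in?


Month: October (month 10)
Q1: Jan-Mar, Q2: Apr-Jun, Q3: Jul-Sep, Q4: Oct-Dec

Q4


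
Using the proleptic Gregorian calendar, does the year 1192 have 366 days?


Gregorian leap year rule: divisible by 4, but not by 100, unless also by 400.
1192 is divisible by 4 but not 100 -> leap year

Yes


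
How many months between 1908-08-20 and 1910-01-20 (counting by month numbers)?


From August 1908 to January 1910
2 years * 12 = 24 months, minus 7 months = 17

17 months


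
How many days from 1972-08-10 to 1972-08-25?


From 1972-08-10 to 1972-08-25
1972-08-10: days before August = 31 + 29 + 31 + 30 + 31 + 30 + 31 = 213 (1972 is a leap year); day of year = 213 + 10 = 223
1972-08-25: days before August = 31 + 29 + 31 + 30 + 31 + 30 + 31 = 213 (1972 is a leap year); day of year = 213 + 25 = 238
Same year: 238 - 223 = 15

15 days


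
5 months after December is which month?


December is month 12
12 + 5 = 17; wrap: 17 - 12 = 5

May


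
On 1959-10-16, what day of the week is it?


Date: October 16, 1959
Anchor: Jan 1, 1959. With p = 1959 - 1 = 1958: (p + p//4 - p//100 + p//400) mod 7 = (1958 + 489 - 19 + 4) mod 7 = 2432 mod 7 = 3 -> Thursday (Mon=0 ... Sun=6)
Days before October (Jan-Sep): 273; offset = 273 + 16 - 1 = 288
Weekday index = (3 + 288) mod 7 = 4

Day of the week: Friday


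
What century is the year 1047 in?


Century = (year - 1) // 100 + 1
= (1047 - 1) // 100 + 1
= 1046 // 100 + 1
= 10 + 1

11th century


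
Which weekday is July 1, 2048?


Target: July 1, 2048
Anchor: Jan 1, 2048. With p = 2048 - 1 = 2047: (p + p//4 - p//100 + p//400) mod 7 = (2047 + 511 - 20 + 5) mod 7 = 2543 mod 7 = 2 -> Wednesday (Mon=0 ... Sun=6)
Days before July (Jan-Jun): 182 days
Weekday index = (2 + 182) mod 7 = 2

Wednesday


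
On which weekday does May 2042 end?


May 2042 has 31 days
Anchor: Jan 1, 2042. With p = 2042 - 1 = 2041: (p + p//4 - p//100 + p//400) mod 7 = (2041 + 510 - 20 + 5) mod 7 = 2536 mod 7 = 2 -> Wednesday (Mon=0 ... Sun=6)
Days before May (Jan-Apr): 120; May 1 index = (2 + 120) mod 7 = 3 -> Thursday
Last day offset: 31 - 1 = 30 days
Weekday index = (3 + 30) mod 7 = 5

Saturday, May 31


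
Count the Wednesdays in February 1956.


February 1956 has 29 days
Anchor: Jan 1, 1956. With p = 1956 - 1 = 1955: (p + p//4 - p//100 + p//400) mod 7 = (1955 + 488 - 19 + 4) mod 7 = 2428 mod 7 = 6 -> Sunday (Mon=0 ... Sun=6)
Days before February (Jan): 31; February 1 index = (6 + 31) mod 7 = 2 -> Wednesday
First Wednesday is February 1
Wednesdays: 1, 8, 15, 22, 29

5 Wednesdays


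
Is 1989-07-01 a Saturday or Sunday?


Anchor: Jan 1, 1989. With p = 1989 - 1 = 1988: (p + p//4 - p//100 + p//400) mod 7 = (1988 + 497 - 19 + 4) mod 7 = 2470 mod 7 = 6 -> Sunday (Mon=0 ... Sun=6)
Day of year: 182; offset = 181
Weekday index = (6 + 181) mod 7 = 5 -> Saturday
Weekend days: Saturday, Sunday

Yes


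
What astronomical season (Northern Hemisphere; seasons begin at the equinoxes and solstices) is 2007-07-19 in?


Date: July 19
Astronomical Summer (approx.; exact equinox/solstice day varies by year): June 21 to September 21
July 19 falls within the Summer window

Summer


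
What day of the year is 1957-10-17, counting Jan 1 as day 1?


Date: October 17, 1957
Days in months 1 through 9: 273
Plus 17 days in October

Day of year: 290


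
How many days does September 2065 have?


September 2065

30 days


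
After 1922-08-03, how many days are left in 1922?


Day of year: 215 of 365
Remaining = 365 - 215

150 days


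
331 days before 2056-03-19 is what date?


Start: 2056-03-19, subtract 331 days
Back 19 days from March 19 reaches February 29, 2056 -> 312 left
February 2056 has 29 days -> back to January 31, 2056 -> 283 left
January 2056 has 31 days -> back to December 31, 2055 -> 252 left
December 2055 has 31 days -> back to November 30, 2055 -> 221 left
November 2055 has 30 days -> back to October 31, 2055 -> 191 left
October 2055 has 31 days -> back to September 30, 2055 -> 160 left
September 2055 has 30 days -> back to August 31, 2055 -> 130 left
August 2055 has 31 days -> back to July 31, 2055 -> 99 left
July 2055 has 31 days -> back to June 30, 2055 -> 68 left
June 2055 has 30 days -> back to May 31, 2055 -> 38 left
May 2055 has 31 days -> back to April 30, 2055 -> 7 left
April 2055: 30 - 7 = 23 -> lands on April 23

Result: 2055-04-23


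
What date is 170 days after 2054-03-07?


Start: 2054-03-07, add 170 days
March 2054 has 31 days: 31 - 7 = 24 days to March 31 -> 146 left
April 2054 has 30 days -> 116 left
May 2054 has 31 days -> 85 left
June 2054 has 30 days -> 55 left
July 2054 has 31 days -> 24 left
August 2054: 24 <= 31 -> lands on August 24

Result: 2054-08-24


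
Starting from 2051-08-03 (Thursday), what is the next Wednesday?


Current: Thursday
Target: Wednesday
Days ahead: 6

Next Wednesday: 2051-08-09


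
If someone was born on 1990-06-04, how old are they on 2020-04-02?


Birth: 1990-06-04
Reference: 2020-04-02
Year difference: 2020 - 1990 = 30
Birthday not yet reached in 2020, subtract 1

29 years old


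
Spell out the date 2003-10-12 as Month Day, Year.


ISO 2003-10-12 parses as year=2003, month=10, day=12
Month 10 -> October

October 12, 2003


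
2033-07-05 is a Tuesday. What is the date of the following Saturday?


Current: Tuesday
Target: Saturday
Days ahead: 4

Next Saturday: 2033-07-09


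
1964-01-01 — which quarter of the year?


Month: January (month 1)
Q1: Jan-Mar, Q2: Apr-Jun, Q3: Jul-Sep, Q4: Oct-Dec

Q1


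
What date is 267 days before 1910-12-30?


Start: 1910-12-30, subtract 267 days
Back 30 days from December 30 reaches November 30, 1910 -> 237 left
November 1910 has 30 days -> back to October 31, 1910 -> 207 left
October 1910 has 31 days -> back to September 30, 1910 -> 176 left
September 1910 has 30 days -> back to August 31, 1910 -> 146 left
August 1910 has 31 days -> back to July 31, 1910 -> 115 left
July 1910 has 31 days -> back to June 30, 1910 -> 84 left
June 1910 has 30 days -> back to May 31, 1910 -> 54 left
May 1910 has 31 days -> back to April 30, 1910 -> 23 left
April 1910: 30 - 23 = 7 -> lands on April 7

Result: 1910-04-07


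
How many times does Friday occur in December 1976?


December 1976 has 31 days
Anchor: Jan 1, 1976. With p = 1976 - 1 = 1975: (p + p//4 - p//100 + p//400) mod 7 = (1975 + 493 - 19 + 4) mod 7 = 2453 mod 7 = 3 -> Thursday (Mon=0 ... Sun=6)
Days before December (Jan-Nov): 335; December 1 index = (3 + 335) mod 7 = 2 -> Wednesday
First Friday is December 3
Fridays: 3, 10, 17, 24, 31

5 Fridays


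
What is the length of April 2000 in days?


April 2000

30 days


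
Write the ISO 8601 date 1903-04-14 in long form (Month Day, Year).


ISO 1903-04-14 parses as year=1903, month=04, day=14
Month 4 -> April

April 14, 1903


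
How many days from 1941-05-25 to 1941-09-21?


From 1941-05-25 to 1941-09-21
1941-05-25: days before May = 31 + 28 + 31 + 30 = 120 (1941 is not a leap year); day of year = 120 + 25 = 145
1941-09-21: days before September = 31 + 28 + 31 + 30 + 31 + 30 + 31 + 31 = 243 (1941 is not a leap year); day of year = 243 + 21 = 264
Same year: 264 - 145 = 119

119 days


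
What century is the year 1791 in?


Century = (year - 1) // 100 + 1
= (1791 - 1) // 100 + 1
= 1790 // 100 + 1
= 17 + 1

18th century


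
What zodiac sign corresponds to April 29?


Date: April 29
Conventional tropical zodiac dates: Taurus from April 20 onward; Gemini starts May 21
April 29 falls within the Taurus range

Taurus


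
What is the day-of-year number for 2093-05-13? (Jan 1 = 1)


Date: May 13, 2093
Days in months 1 through 4: 120
Plus 13 days in May

Day of year: 133


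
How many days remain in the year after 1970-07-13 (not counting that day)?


Day of year: 194 of 365
Remaining = 365 - 194

171 days


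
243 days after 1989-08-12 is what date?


Start: 1989-08-12, add 243 days
August 1989 has 31 days: 31 - 12 = 19 days to August 31 -> 224 left
September 1989 has 30 days -> 194 left
October 1989 has 31 days -> 163 left
November 1989 has 30 days -> 133 left
December 1989 has 31 days -> 102 left
January 1990 has 31 days -> 71 left
February 1990 has 28 days -> 43 left
March 1990 has 31 days -> 12 left
April 1990: 12 <= 30 -> lands on April 12

Result: 1990-04-12


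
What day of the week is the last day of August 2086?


August 2086 has 31 days
Anchor: Jan 1, 2086. With p = 2086 - 1 = 2085: (p + p//4 - p//100 + p//400) mod 7 = (2085 + 521 - 20 + 5) mod 7 = 2591 mod 7 = 1 -> Tuesday (Mon=0 ... Sun=6)
Days before August (Jan-Jul): 212; August 1 index = (1 + 212) mod 7 = 3 -> Thursday
Last day offset: 31 - 1 = 30 days
Weekday index = (3 + 30) mod 7 = 5

Saturday, August 31


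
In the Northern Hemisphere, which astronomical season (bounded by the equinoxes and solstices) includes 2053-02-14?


Date: February 14
Astronomical Winter (approx.; exact equinox/solstice day varies by year): December 21 to March 19
February 14 falls within the Winter window

Winter


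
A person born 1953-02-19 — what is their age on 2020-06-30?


Birth: 1953-02-19
Reference: 2020-06-30
Year difference: 2020 - 1953 = 67

67 years old


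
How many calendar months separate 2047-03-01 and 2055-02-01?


From March 2047 to February 2055
8 years * 12 = 96 months, minus 1 month = 95

95 months


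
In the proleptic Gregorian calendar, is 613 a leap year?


Gregorian leap year rule: divisible by 4, but not by 100, unless also by 400.
613 is not divisible by 4 -> not a leap year

No


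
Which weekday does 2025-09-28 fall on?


Date: September 28, 2025
Anchor: Jan 1, 2025. With p = 2025 - 1 = 2024: (p + p//4 - p//100 + p//400) mod 7 = (2024 + 506 - 20 + 5) mod 7 = 2515 mod 7 = 2 -> Wednesday (Mon=0 ... Sun=6)
Days before September (Jan-Aug): 243; offset = 243 + 28 - 1 = 270
Weekday index = (2 + 270) mod 7 = 6

Day of the week: Sunday


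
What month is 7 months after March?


March is month 3
3 + 7 = 10

October


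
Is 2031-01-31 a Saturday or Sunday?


Anchor: Jan 1, 2031. With p = 2031 - 1 = 2030: (p + p//4 - p//100 + p//400) mod 7 = (2030 + 507 - 20 + 5) mod 7 = 2522 mod 7 = 2 -> Wednesday (Mon=0 ... Sun=6)
Day of year: 31; offset = 30
Weekday index = (2 + 30) mod 7 = 4 -> Friday
Weekend days: Saturday, Sunday

No


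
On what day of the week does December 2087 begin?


Target: December 1, 2087
Anchor: Jan 1, 2087. With p = 2087 - 1 = 2086: (p + p//4 - p//100 + p//400) mod 7 = (2086 + 521 - 20 + 5) mod 7 = 2592 mod 7 = 2 -> Wednesday (Mon=0 ... Sun=6)
Days before December (Jan-Nov): 334 days
Weekday index = (2 + 334) mod 7 = 0

Monday


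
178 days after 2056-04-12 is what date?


Start: 2056-04-12, add 178 days
April 2056 has 30 days: 30 - 12 = 18 days to April 30 -> 160 left
May 2056 has 31 days -> 129 left
June 2056 has 30 days -> 99 left
July 2056 has 31 days -> 68 left
August 2056 has 31 days -> 37 left
September 2056 has 30 days -> 7 left
October 2056: 7 <= 31 -> lands on October 7

Result: 2056-10-07


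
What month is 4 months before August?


August is month 8
8 - 4 = 4

April


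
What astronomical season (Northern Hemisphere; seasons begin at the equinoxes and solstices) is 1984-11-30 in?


Date: November 30
Astronomical Autumn (approx.; exact equinox/solstice day varies by year): September 22 to December 20
November 30 falls within the Autumn window

Autumn


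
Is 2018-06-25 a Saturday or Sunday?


Anchor: Jan 1, 2018. With p = 2018 - 1 = 2017: (p + p//4 - p//100 + p//400) mod 7 = (2017 + 504 - 20 + 5) mod 7 = 2506 mod 7 = 0 -> Monday (Mon=0 ... Sun=6)
Day of year: 176; offset = 175
Weekday index = (0 + 175) mod 7 = 0 -> Monday
Weekend days: Saturday, Sunday

No


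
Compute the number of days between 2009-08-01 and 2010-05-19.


From 2009-08-01 to 2010-05-19
2009-08-01: days before August = 31 + 28 + 31 + 30 + 31 + 30 + 31 = 212 (2009 is not a leap year); day of year = 212 + 1 = 213
2010-05-19: days before May = 31 + 28 + 31 + 30 = 120 (2010 is not a leap year); day of year = 120 + 19 = 139
Rest of 2009: 365 - 213 = 152
Total = 152 + 139 = 291

291 days


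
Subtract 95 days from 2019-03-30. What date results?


Start: 2019-03-30, subtract 95 days
Back 30 days from March 30 reaches February 28, 2019 -> 65 left
February 2019 has 28 days -> back to January 31, 2019 -> 37 left
January 2019 has 31 days -> back to December 31, 2018 -> 6 left
December 2018: 31 - 6 = 25 -> lands on December 25

Result: 2018-12-25


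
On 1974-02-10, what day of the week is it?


Date: February 10, 1974
Anchor: Jan 1, 1974. With p = 1974 - 1 = 1973: (p + p//4 - p//100 + p//400) mod 7 = (1973 + 493 - 19 + 4) mod 7 = 2451 mod 7 = 1 -> Tuesday (Mon=0 ... Sun=6)
Days before February (Jan): 31; offset = 31 + 10 - 1 = 40
Weekday index = (1 + 40) mod 7 = 6

Day of the week: Sunday


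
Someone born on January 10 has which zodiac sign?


Date: January 10
Conventional tropical zodiac dates: Capricorn from December 22 onward; Aquarius starts January 20
January 10 falls within the Capricorn range

Capricorn


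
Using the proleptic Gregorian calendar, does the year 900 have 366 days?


Gregorian leap year rule: divisible by 4, but not by 100, unless also by 400.
900 is divisible by 100 but not 400 -> not a leap year

No


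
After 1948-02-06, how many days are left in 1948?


Day of year: 37 of 366
Remaining = 366 - 37

329 days


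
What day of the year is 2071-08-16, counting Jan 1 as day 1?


Date: August 16, 2071
Days in months 1 through 7: 212
Plus 16 days in August

Day of year: 228


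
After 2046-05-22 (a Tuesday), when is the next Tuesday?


Current: Tuesday
Target: Tuesday
Days ahead: 7

Next Tuesday: 2046-05-29


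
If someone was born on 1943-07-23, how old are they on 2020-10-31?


Birth: 1943-07-23
Reference: 2020-10-31
Year difference: 2020 - 1943 = 77

77 years old


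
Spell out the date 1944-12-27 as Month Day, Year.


ISO 1944-12-27 parses as year=1944, month=12, day=27
Month 12 -> December

December 27, 1944


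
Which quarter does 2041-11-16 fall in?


Month: November (month 11)
Q1: Jan-Mar, Q2: Apr-Jun, Q3: Jul-Sep, Q4: Oct-Dec

Q4


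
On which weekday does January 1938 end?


January 1938 has 31 days
Anchor: Jan 1, 1938. With p = 1938 - 1 = 1937: (p + p//4 - p//100 + p//400) mod 7 = (1937 + 484 - 19 + 4) mod 7 = 2406 mod 7 = 5 -> Saturday (Mon=0 ... Sun=6)
January 1 is the anchor itself -> Saturday
Last day offset: 31 - 1 = 30 days
Weekday index = (5 + 30) mod 7 = 0

Monday, January 31


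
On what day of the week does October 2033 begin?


Target: October 1, 2033
Anchor: Jan 1, 2033. With p = 2033 - 1 = 2032: (p + p//4 - p//100 + p//400) mod 7 = (2032 + 508 - 20 + 5) mod 7 = 2525 mod 7 = 5 -> Saturday (Mon=0 ... Sun=6)
Days before October (Jan-Sep): 273 days
Weekday index = (5 + 273) mod 7 = 5

Saturday


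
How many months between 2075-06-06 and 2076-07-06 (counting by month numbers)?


From June 2075 to July 2076
1 year * 12 = 12 months, plus 1 month = 13

13 months


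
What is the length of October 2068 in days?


October 2068

31 days


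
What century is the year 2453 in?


Century = (year - 1) // 100 + 1
= (2453 - 1) // 100 + 1
= 2452 // 100 + 1
= 24 + 1

25th century


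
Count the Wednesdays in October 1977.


October 1977 has 31 days
Anchor: Jan 1, 1977. With p = 1977 - 1 = 1976: (p + p//4 - p//100 + p//400) mod 7 = (1976 + 494 - 19 + 4) mod 7 = 2455 mod 7 = 5 -> Saturday (Mon=0 ... Sun=6)
Days before October (Jan-Sep): 273; October 1 index = (5 + 273) mod 7 = 5 -> Saturday
First Wednesday is October 5
Wednesdays: 5, 12, 19, 26

4 Wednesdays


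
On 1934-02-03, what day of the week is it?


Date: February 3, 1934
Anchor: Jan 1, 1934. With p = 1934 - 1 = 1933: (p + p//4 - p//100 + p//400) mod 7 = (1933 + 483 - 19 + 4) mod 7 = 2401 mod 7 = 0 -> Monday (Mon=0 ... Sun=6)
Days before February (Jan): 31; offset = 31 + 3 - 1 = 33
Weekday index = (0 + 33) mod 7 = 5

Day of the week: Saturday


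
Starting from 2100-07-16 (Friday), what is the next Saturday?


Current: Friday
Target: Saturday
Days ahead: 1

Next Saturday: 2100-07-17


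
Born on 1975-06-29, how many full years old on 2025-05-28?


Birth: 1975-06-29
Reference: 2025-05-28
Year difference: 2025 - 1975 = 50
Birthday not yet reached in 2025, subtract 1

49 years old


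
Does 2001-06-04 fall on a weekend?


Anchor: Jan 1, 2001. With p = 2001 - 1 = 2000: (p + p//4 - p//100 + p//400) mod 7 = (2000 + 500 - 20 + 5) mod 7 = 2485 mod 7 = 0 -> Monday (Mon=0 ... Sun=6)
Day of year: 155; offset = 154
Weekday index = (0 + 154) mod 7 = 0 -> Monday
Weekend days: Saturday, Sunday

No


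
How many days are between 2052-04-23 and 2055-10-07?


From 2052-04-23 to 2055-10-07
2052-04-23: days before April = 31 + 29 + 31 = 91 (2052 is a leap year); day of year = 91 + 23 = 114
2055-10-07: days before October = 31 + 28 + 31 + 30 + 31 + 30 + 31 + 31 + 30 = 273 (2055 is not a leap year); day of year = 273 + 7 = 280
Rest of 2052: 366 - 114 = 252
Full years 2053 (365), 2054 (365): 730
Total = 252 + 730 + 280 = 1262

1262 days


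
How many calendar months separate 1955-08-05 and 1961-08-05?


From August 1955 to August 1961
6 years * 12 = 72 months = 72

72 months


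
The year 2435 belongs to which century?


Century = (year - 1) // 100 + 1
= (2435 - 1) // 100 + 1
= 2434 // 100 + 1
= 24 + 1

25th century


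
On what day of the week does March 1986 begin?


Target: March 1, 1986
Anchor: Jan 1, 1986. With p = 1986 - 1 = 1985: (p + p//4 - p//100 + p//400) mod 7 = (1985 + 496 - 19 + 4) mod 7 = 2466 mod 7 = 2 -> Wednesday (Mon=0 ... Sun=6)
Days before March (Jan-Feb): 59 days
Weekday index = (2 + 59) mod 7 = 5

Saturday


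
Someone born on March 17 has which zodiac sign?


Date: March 17
Conventional tropical zodiac dates: Pisces from February 19 onward; Aries starts March 21
March 17 falls within the Pisces range

Pisces


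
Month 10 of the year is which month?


Month 10 of 12

October


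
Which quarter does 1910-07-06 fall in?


Month: July (month 7)
Q1: Jan-Mar, Q2: Apr-Jun, Q3: Jul-Sep, Q4: Oct-Dec

Q3


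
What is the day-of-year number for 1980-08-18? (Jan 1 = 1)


Date: August 18, 1980
Days in months 1 through 7: 213
Plus 18 days in August

Day of year: 231
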